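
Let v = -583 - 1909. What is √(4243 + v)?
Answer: √1751 ≈ 41.845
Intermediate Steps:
v = -2492
√(4243 + v) = √(4243 - 2492) = √1751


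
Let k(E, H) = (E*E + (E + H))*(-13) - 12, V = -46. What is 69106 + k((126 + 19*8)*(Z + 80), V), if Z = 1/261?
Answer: -438076897425454/68121 ≈ -6.4309e+9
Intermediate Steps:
Z = 1/261 ≈ 0.0038314
k(E, H) = -12 - 13*E - 13*H - 13*E² (k(E, H) = (E² + (E + H))*(-13) - 12 = (E + H + E²)*(-13) - 12 = (-13*E - 13*H - 13*E²) - 12 = -12 - 13*E - 13*H - 13*E²)
69106 + k((126 + 19*8)*(Z + 80), V) = 69106 + (-12 - 13*(126 + 19*8)*(1/261 + 80) - 13*(-46) - 13*(126 + 19*8)²*(1/261 + 80)²) = 69106 + (-12 - 13*(126 + 152)*20881/261 + 598 - 13*436016161*(126 + 152)²/68121) = 69106 + (-12 - 3614*20881/261 + 598 - 13*(278*(20881/261))²) = 69106 + (-12 - 13*5804918/261 + 598 - 13*(5804918/261)²) = 69106 + (-12 - 75463934/261 + 598 - 13*33697072986724/68121) = 69106 + (-12 - 75463934/261 + 598 - 438061948827412/68121) = 69106 - 438081604995280/68121 = -438076897425454/68121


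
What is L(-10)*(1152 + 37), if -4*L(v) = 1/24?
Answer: -1189/96 ≈ -12.385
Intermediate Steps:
L(v) = -1/96 (L(v) = -¼/24 = -¼*1/24 = -1/96)
L(-10)*(1152 + 37) = -(1152 + 37)/96 = -1/96*1189 = -1189/96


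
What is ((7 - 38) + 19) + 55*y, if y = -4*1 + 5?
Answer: 43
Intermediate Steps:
y = 1 (y = -4 + 5 = 1)
((7 - 38) + 19) + 55*y = ((7 - 38) + 19) + 55*1 = (-31 + 19) + 55 = -12 + 55 = 43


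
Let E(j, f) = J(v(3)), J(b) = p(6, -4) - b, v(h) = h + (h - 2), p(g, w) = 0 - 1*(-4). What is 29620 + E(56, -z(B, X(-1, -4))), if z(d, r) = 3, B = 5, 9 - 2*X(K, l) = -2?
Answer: 29620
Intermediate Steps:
p(g, w) = 4 (p(g, w) = 0 + 4 = 4)
X(K, l) = 11/2 (X(K, l) = 9/2 - ½*(-2) = 9/2 + 1 = 11/2)
v(h) = -2 + 2*h (v(h) = h + (-2 + h) = -2 + 2*h)
J(b) = 4 - b
E(j, f) = 0 (E(j, f) = 4 - (-2 + 2*3) = 4 - (-2 + 6) = 4 - 1*4 = 4 - 4 = 0)
29620 + E(56, -z(B, X(-1, -4))) = 29620 + 0 = 29620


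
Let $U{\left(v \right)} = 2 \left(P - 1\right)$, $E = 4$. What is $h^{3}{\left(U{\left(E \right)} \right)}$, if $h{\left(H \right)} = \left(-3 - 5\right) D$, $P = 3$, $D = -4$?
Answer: $32768$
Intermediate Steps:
$U{\left(v \right)} = 4$ ($U{\left(v \right)} = 2 \left(3 - 1\right) = 2 \cdot 2 = 4$)
$h{\left(H \right)} = 32$ ($h{\left(H \right)} = \left(-3 - 5\right) \left(-4\right) = \left(-8\right) \left(-4\right) = 32$)
$h^{3}{\left(U{\left(E \right)} \right)} = 32^{3} = 32768$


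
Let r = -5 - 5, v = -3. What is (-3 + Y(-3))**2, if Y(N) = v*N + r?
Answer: 16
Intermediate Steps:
r = -10
Y(N) = -10 - 3*N (Y(N) = -3*N - 10 = -10 - 3*N)
(-3 + Y(-3))**2 = (-3 + (-10 - 3*(-3)))**2 = (-3 + (-10 + 9))**2 = (-3 - 1)**2 = (-4)**2 = 16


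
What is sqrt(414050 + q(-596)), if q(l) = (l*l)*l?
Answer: I*sqrt(211294686) ≈ 14536.0*I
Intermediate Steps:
q(l) = l**3 (q(l) = l**2*l = l**3)
sqrt(414050 + q(-596)) = sqrt(414050 + (-596)**3) = sqrt(414050 - 211708736) = sqrt(-211294686) = I*sqrt(211294686)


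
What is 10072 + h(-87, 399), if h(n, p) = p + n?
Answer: 10384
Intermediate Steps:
h(n, p) = n + p
10072 + h(-87, 399) = 10072 + (-87 + 399) = 10072 + 312 = 10384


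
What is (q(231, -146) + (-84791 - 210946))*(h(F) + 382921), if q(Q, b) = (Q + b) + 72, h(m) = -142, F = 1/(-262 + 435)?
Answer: -113141816820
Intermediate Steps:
F = 1/173 ≈ 0.0057803
q(Q, b) = 72 + Q + b
(q(231, -146) + (-84791 - 210946))*(h(F) + 382921) = ((72 + 231 - 146) + (-84791 - 210946))*(-142 + 382921) = (157 - 295737)*382779 = -295580*382779 = -113141816820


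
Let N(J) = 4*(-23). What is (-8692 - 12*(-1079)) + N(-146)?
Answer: 4164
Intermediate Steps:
N(J) = -92
(-8692 - 12*(-1079)) + N(-146) = (-8692 - 12*(-1079)) - 92 = (-8692 + 12948) - 92 = 4256 - 92 = 4164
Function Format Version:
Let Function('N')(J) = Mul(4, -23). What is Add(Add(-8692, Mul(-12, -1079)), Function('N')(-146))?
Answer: 4164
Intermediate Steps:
Function('N')(J) = -92
Add(Add(-8692, Mul(-12, -1079)), Function('N')(-146)) = Add(Add(-8692, Mul(-12, -1079)), -92) = Add(Add(-8692, 12948), -92) = Add(4256, -92) = 4164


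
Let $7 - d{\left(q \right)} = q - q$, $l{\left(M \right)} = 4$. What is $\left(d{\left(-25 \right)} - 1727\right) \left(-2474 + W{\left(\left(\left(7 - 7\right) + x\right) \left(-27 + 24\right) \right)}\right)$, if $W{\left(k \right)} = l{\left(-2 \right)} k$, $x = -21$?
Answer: $3821840$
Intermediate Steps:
$W{\left(k \right)} = 4 k$
$d{\left(q \right)} = 7$ ($d{\left(q \right)} = 7 - \left(q - q\right) = 7 - 0 = 7 + 0 = 7$)
$\left(d{\left(-25 \right)} - 1727\right) \left(-2474 + W{\left(\left(\left(7 - 7\right) + x\right) \left(-27 + 24\right) \right)}\right) = \left(7 - 1727\right) \left(-2474 + 4 \left(\left(7 - 7\right) - 21\right) \left(-27 + 24\right)\right) = - 1720 \left(-2474 + 4 \left(0 - 21\right) \left(-3\right)\right) = - 1720 \left(-2474 + 4 \left(\left(-21\right) \left(-3\right)\right)\right) = - 1720 \left(-2474 + 4 \cdot 63\right) = - 1720 \left(-2474 + 252\right) = \left(-1720\right) \left(-2222\right) = 3821840$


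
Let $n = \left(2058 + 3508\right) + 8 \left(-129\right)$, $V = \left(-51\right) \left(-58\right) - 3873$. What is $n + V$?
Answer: $3619$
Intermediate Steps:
$V = -915$ ($V = 2958 - 3873 = -915$)
$n = 4534$ ($n = 5566 - 1032 = 4534$)
$n + V = 4534 - 915 = 3619$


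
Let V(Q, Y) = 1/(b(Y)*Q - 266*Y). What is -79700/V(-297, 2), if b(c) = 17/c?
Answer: 243603050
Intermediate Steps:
V(Q, Y) = 1/(-266*Y + 17*Q/Y) (V(Q, Y) = 1/((17/Y)*Q - 266*Y) = 1/(17*Q/Y - 266*Y) = 1/(-266*Y + 17*Q/Y))
-79700/V(-297, 2) = -79700/(2/(-266*2² + 17*(-297))) = -79700/(2/(-266*4 - 5049)) = -79700/(2/(-1064 - 5049)) = -79700/(2/(-6113)) = -79700/(2*(-1/6113)) = -79700/(-2/6113) = -79700*(-6113/2) = 243603050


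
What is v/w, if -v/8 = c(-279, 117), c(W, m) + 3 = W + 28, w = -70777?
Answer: -2032/70777 ≈ -0.028710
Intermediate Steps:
c(W, m) = 25 + W (c(W, m) = -3 + (W + 28) = -3 + (28 + W) = 25 + W)
v = 2032 (v = -8*(25 - 279) = -8*(-254) = 2032)
v/w = 2032/(-70777) = 2032*(-1/70777) = -2032/70777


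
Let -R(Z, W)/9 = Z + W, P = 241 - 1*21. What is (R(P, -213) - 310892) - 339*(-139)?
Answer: -263834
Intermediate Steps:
P = 220 (P = 241 - 21 = 220)
R(Z, W) = -9*W - 9*Z (R(Z, W) = -9*(Z + W) = -9*(W + Z) = -9*W - 9*Z)
(R(P, -213) - 310892) - 339*(-139) = ((-9*(-213) - 9*220) - 310892) - 339*(-139) = ((1917 - 1980) - 310892) + 47121 = (-63 - 310892) + 47121 = -310955 + 47121 = -263834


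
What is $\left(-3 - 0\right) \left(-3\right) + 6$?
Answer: $15$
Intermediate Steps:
$\left(-3 - 0\right) \left(-3\right) + 6 = \left(-3 + 0\right) \left(-3\right) + 6 = \left(-3\right) \left(-3\right) + 6 = 9 + 6 = 15$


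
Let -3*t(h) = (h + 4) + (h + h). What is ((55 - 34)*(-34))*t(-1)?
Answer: 238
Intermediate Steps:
t(h) = -4/3 - h (t(h) = -((h + 4) + (h + h))/3 = -((4 + h) + 2*h)/3 = -(4 + 3*h)/3 = -4/3 - h)
((55 - 34)*(-34))*t(-1) = ((55 - 34)*(-34))*(-4/3 - 1*(-1)) = (21*(-34))*(-4/3 + 1) = -714*(-1/3) = 238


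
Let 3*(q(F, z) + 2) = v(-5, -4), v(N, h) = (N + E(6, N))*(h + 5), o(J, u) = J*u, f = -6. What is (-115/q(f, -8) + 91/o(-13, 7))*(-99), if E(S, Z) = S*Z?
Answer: -30096/41 ≈ -734.05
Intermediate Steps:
v(N, h) = 7*N*(5 + h) (v(N, h) = (N + 6*N)*(h + 5) = (7*N)*(5 + h) = 7*N*(5 + h))
q(F, z) = -41/3 (q(F, z) = -2 + (7*(-5)*(5 - 4))/3 = -2 + (7*(-5)*1)/3 = -2 + (⅓)*(-35) = -2 - 35/3 = -41/3)
(-115/q(f, -8) + 91/o(-13, 7))*(-99) = (-115/(-41/3) + 91/((-13*7)))*(-99) = (-115*(-3/41) + 91/(-91))*(-99) = (345/41 + 91*(-1/91))*(-99) = (345/41 - 1)*(-99) = (304/41)*(-99) = -30096/41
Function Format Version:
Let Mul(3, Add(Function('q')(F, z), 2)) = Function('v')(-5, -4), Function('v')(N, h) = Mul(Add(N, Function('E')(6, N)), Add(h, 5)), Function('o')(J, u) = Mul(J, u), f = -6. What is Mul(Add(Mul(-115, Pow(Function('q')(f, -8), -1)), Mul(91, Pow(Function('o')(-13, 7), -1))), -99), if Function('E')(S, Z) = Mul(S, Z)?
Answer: Rational(-30096, 41) ≈ -734.05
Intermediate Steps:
Function('v')(N, h) = Mul(7, N, Add(5, h)) (Function('v')(N, h) = Mul(Add(N, Mul(6, N)), Add(h, 5)) = Mul(Mul(7, N), Add(5, h)) = Mul(7, N, Add(5, h)))
Function('q')(F, z) = Rational(-41, 3) (Function('q')(F, z) = Add(-2, Mul(Rational(1, 3), Mul(7, -5, Add(5, -4)))) = Add(-2, Mul(Rational(1, 3), Mul(7, -5, 1))) = Add(-2, Mul(Rational(1, 3), -35)) = Add(-2, Rational(-35, 3)) = Rational(-41, 3))
Mul(Add(Mul(-115, Pow(Function('q')(f, -8), -1)), Mul(91, Pow(Function('o')(-13, 7), -1))), -99) = Mul(Add(Mul(-115, Pow(Rational(-41, 3), -1)), Mul(91, Pow(Mul(-13, 7), -1))), -99) = Mul(Add(Mul(-115, Rational(-3, 41)), Mul(91, Pow(-91, -1))), -99) = Mul(Add(Rational(345, 41), Mul(91, Rational(-1, 91))), -99) = Mul(Add(Rational(345, 41), -1), -99) = Mul(Rational(304, 41), -99) = Rational(-30096, 41)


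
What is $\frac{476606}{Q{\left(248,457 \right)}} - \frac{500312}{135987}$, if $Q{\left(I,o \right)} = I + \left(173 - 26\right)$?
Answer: $\frac{64614596882}{53714865} \approx 1202.9$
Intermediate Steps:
$Q{\left(I,o \right)} = 147 + I$ ($Q{\left(I,o \right)} = I + \left(173 - 26\right) = I + 147 = 147 + I$)
$\frac{476606}{Q{\left(248,457 \right)}} - \frac{500312}{135987} = \frac{476606}{147 + 248} - \frac{500312}{135987} = \frac{476606}{395} - \frac{500312}{135987} = \frac{64614596882}{53714865}$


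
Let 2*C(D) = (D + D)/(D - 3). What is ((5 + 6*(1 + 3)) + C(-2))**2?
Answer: 21609/25 ≈ 864.36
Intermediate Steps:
C(D) = D/(-3 + D) (C(D) = ((D + D)/(D - 3))/2 = ((2*D)/(-3 + D))/2 = (2*D/(-3 + D))/2 = D/(-3 + D))
((5 + 6*(1 + 3)) + C(-2))**2 = ((5 + 6*(1 + 3)) - 2/(-3 - 2))**2 = ((5 + 6*4) - 2/(-5))**2 = ((5 + 24) - 2*(-1/5))**2 = (29 + 2/5)**2 = (147/5)**2 = 21609/25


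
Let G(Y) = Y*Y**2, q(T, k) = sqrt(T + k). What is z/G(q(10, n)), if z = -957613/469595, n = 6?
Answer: -957613/30054080 ≈ -0.031863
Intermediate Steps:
z = -957613/469595 (z = -957613*1/469595 = -957613/469595 ≈ -2.0392)
G(Y) = Y**3
z/G(q(10, n)) = -957613/(469595*(10 + 6)**(3/2)) = -957613/(469595*((sqrt(16))**3)) = -957613/(469595*(4**3)) = -957613/469595/64 = -957613/469595*1/64 = -957613/30054080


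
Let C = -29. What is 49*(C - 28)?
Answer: -2793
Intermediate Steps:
49*(C - 28) = 49*(-29 - 28) = 49*(-57) = -2793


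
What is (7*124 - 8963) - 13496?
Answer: -21591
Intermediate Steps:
(7*124 - 8963) - 13496 = (868 - 8963) - 13496 = -8095 - 13496 = -21591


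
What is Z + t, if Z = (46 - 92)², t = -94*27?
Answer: -422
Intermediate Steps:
t = -2538
Z = 2116 (Z = (-46)² = 2116)
Z + t = 2116 - 2538 = -422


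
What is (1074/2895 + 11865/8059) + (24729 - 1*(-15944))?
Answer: 316325612102/7776935 ≈ 40675.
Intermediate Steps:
(1074/2895 + 11865/8059) + (24729 - 1*(-15944)) = (1074*(1/2895) + 11865*(1/8059)) + (24729 + 15944) = (358/965 + 11865/8059) + 40673 = 14334847/7776935 + 40673 = 316325612102/7776935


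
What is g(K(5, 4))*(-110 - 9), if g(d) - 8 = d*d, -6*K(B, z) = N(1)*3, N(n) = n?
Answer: -3927/4 ≈ -981.75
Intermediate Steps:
K(B, z) = -½ (K(B, z) = -3/6 = -⅙*3 = -½)
g(d) = 8 + d² (g(d) = 8 + d*d = 8 + d²)
g(K(5, 4))*(-110 - 9) = (8 + (-½)²)*(-110 - 9) = (8 + ¼)*(-119) = (33/4)*(-119) = -3927/4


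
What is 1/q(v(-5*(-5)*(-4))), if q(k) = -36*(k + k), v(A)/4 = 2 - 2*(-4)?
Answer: -1/2880 ≈ -0.00034722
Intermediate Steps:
v(A) = 40 (v(A) = 4*(2 - 2*(-4)) = 4*(2 + 8) = 4*10 = 40)
q(k) = -72*k (q(k) = -36*2*k = -72*k)
1/q(v(-5*(-5)*(-4))) = 1/(-72*40) = 1/(-2880) = -1/2880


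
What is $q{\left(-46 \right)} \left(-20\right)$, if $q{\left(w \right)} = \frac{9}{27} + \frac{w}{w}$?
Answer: $- \frac{80}{3} \approx -26.667$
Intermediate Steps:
$q{\left(w \right)} = \frac{4}{3}$ ($q{\left(w \right)} = 9 \cdot \frac{1}{27} + 1 = \frac{1}{3} + 1 = \frac{4}{3}$)
$q{\left(-46 \right)} \left(-20\right) = \frac{4}{3} \left(-20\right) = - \frac{80}{3}$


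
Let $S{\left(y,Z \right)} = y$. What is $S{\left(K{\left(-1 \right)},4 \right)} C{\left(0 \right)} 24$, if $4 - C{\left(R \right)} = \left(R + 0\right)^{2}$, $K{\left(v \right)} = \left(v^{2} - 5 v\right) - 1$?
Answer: $480$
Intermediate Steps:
$K{\left(v \right)} = -1 + v^{2} - 5 v$
$C{\left(R \right)} = 4 - R^{2}$ ($C{\left(R \right)} = 4 - \left(R + 0\right)^{2} = 4 - R^{2}$)
$S{\left(K{\left(-1 \right)},4 \right)} C{\left(0 \right)} 24 = \left(-1 + \left(-1\right)^{2} - -5\right) \left(4 - 0^{2}\right) 24 = \left(-1 + 1 + 5\right) \left(4 - 0\right) 24 = 5 \left(4 + 0\right) 24 = 5 \cdot 4 \cdot 24 = 20 \cdot 24 = 480$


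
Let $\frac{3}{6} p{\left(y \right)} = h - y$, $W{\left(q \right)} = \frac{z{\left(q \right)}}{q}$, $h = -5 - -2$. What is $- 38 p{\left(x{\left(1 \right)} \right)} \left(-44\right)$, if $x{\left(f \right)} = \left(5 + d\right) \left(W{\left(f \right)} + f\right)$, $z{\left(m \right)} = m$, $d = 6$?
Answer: $-83600$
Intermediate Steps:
$h = -3$ ($h = -5 + 2 = -3$)
$W{\left(q \right)} = 1$ ($W{\left(q \right)} = \frac{q}{q} = 1$)
$x{\left(f \right)} = 11 + 11 f$ ($x{\left(f \right)} = \left(5 + 6\right) \left(1 + f\right) = 11 \left(1 + f\right) = 11 + 11 f$)
$p{\left(y \right)} = -6 - 2 y$ ($p{\left(y \right)} = 2 \left(-3 - y\right) = -6 - 2 y$)
$- 38 p{\left(x{\left(1 \right)} \right)} \left(-44\right) = - 38 \left(-6 - 2 \left(11 + 11 \cdot 1\right)\right) \left(-44\right) = - 38 \left(-6 - 2 \left(11 + 11\right)\right) \left(-44\right) = - 38 \left(-6 - 44\right) \left(-44\right) = \left(-38\right) \left(-50\right) \left(-44\right) = 1900 \left(-44\right) = -83600$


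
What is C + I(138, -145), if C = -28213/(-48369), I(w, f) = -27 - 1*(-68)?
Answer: 2011342/48369 ≈ 41.583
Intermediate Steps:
I(w, f) = 41 (I(w, f) = -27 + 68 = 41)
C = 28213/48369 (C = -28213*(-1/48369) = 28213/48369 ≈ 0.58329)
C + I(138, -145) = 28213/48369 + 41 = 2011342/48369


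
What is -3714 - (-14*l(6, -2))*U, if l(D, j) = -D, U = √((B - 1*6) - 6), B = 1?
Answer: -3714 - 84*I*√11 ≈ -3714.0 - 278.6*I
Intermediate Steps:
U = I*√11 (U = √((1 - 1*6) - 6) = √((1 - 6) - 6) = √(-5 - 6) = √(-11) = I*√11 ≈ 3.3166*I)
-3714 - (-14*l(6, -2))*U = -3714 - (-(-14)*6)*I*√11 = -3714 - (-14*(-6))*I*√11 = -3714 - 84*I*√11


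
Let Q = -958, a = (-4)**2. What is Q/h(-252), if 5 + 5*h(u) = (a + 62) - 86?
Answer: 4790/13 ≈ 368.46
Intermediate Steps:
a = 16
h(u) = -13/5 (h(u) = -1 + ((16 + 62) - 86)/5 = -1 + (78 - 86)/5 = -1 + (1/5)*(-8) = -1 - 8/5 = -13/5)
Q/h(-252) = -958/(-13/5) = -958*(-5/13) = 4790/13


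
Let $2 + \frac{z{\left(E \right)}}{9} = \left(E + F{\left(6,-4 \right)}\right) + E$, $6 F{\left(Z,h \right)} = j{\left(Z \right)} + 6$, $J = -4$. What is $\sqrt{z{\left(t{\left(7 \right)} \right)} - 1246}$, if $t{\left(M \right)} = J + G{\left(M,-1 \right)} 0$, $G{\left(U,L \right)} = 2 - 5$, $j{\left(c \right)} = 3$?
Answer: $\frac{23 i \sqrt{10}}{2} \approx 36.366 i$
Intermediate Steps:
$G{\left(U,L \right)} = -3$ ($G{\left(U,L \right)} = 2 - 5 = -3$)
$t{\left(M \right)} = -4$ ($t{\left(M \right)} = -4 - 0 = -4 + 0 = -4$)
$F{\left(Z,h \right)} = \frac{3}{2}$ ($F{\left(Z,h \right)} = \frac{3 + 6}{6} = \frac{1}{6} \cdot 9 = \frac{3}{2}$)
$z{\left(E \right)} = - \frac{9}{2} + 18 E$ ($z{\left(E \right)} = -18 + 9 \left(\left(E + \frac{3}{2}\right) + E\right) = -18 + 9 \left(\left(\frac{3}{2} + E\right) + E\right) = -18 + 9 \left(\frac{3}{2} + 2 E\right) = -18 + \left(\frac{27}{2} + 18 E\right) = - \frac{9}{2} + 18 E$)
$\sqrt{z{\left(t{\left(7 \right)} \right)} - 1246} = \sqrt{\left(- \frac{9}{2} + 18 \left(-4\right)\right) - 1246} = \sqrt{\left(- \frac{9}{2} - 72\right) - 1246} = \sqrt{- \frac{153}{2} - 1246} = \sqrt{- \frac{2645}{2}} = \frac{23 i \sqrt{10}}{2}$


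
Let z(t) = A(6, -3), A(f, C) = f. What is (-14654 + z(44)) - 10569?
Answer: -25217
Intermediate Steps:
z(t) = 6
(-14654 + z(44)) - 10569 = (-14654 + 6) - 10569 = -14648 - 10569 = -25217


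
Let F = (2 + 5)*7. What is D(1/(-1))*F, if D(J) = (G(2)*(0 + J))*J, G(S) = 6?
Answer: 294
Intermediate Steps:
D(J) = 6*J² (D(J) = (6*(0 + J))*J = (6*J)*J = 6*J²)
F = 49 (F = 7*7 = 49)
D(1/(-1))*F = (6*(1/(-1))²)*49 = (6*(-1)²)*49 = (6*1)*49 = 6*49 = 294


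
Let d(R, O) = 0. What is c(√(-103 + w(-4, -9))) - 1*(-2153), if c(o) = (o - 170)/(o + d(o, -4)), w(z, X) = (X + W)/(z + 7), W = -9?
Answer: 2154 + 170*I*√109/109 ≈ 2154.0 + 16.283*I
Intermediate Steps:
w(z, X) = (-9 + X)/(7 + z) (w(z, X) = (X - 9)/(z + 7) = (-9 + X)/(7 + z))
c(o) = (-170 + o)/o (c(o) = (o - 170)/(o + 0) = (-170 + o)/o)
c(√(-103 + w(-4, -9))) - 1*(-2153) = (-170 + √(-103 + (-9 - 9)/(7 - 4)))/(√(-103 + (-9 - 9)/(7 - 4))) - 1*(-2153) = (-170 + √(-103 - 18/3))/(√(-103 - 18/3)) + 2153 = (-170 + √(-103 + (⅓)*(-18)))/(√(-103 + (⅓)*(-18))) + 2153 = (-170 + √(-103 - 6))/(√(-103 - 6)) + 2153 = (-170 + √(-109))/(√(-109)) + 2153 = (-170 + I*√109)/((I*√109)) + 2153 = (-I*√109/109)*(-170 + I*√109) + 2153 = -I*√109*(-170 + I*√109)/109 + 2153 = 2153 - I*√109*(-170 + I*√109)/109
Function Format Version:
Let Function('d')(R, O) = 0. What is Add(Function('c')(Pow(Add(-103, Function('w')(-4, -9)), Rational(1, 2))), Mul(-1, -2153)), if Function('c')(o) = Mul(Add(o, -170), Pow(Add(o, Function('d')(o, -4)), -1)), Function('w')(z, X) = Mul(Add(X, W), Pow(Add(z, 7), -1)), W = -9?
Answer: Add(2154, Mul(Rational(170, 109), I, Pow(109, Rational(1, 2)))) ≈ Add(2154.0, Mul(16.283, I))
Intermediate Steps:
Function('w')(z, X) = Mul(Pow(Add(7, z), -1), Add(-9, X)) (Function('w')(z, X) = Mul(Add(X, -9), Pow(Add(z, 7), -1)) = Mul(Add(-9, X), Pow(Add(7, z), -1)) = Mul(Pow(Add(7, z), -1), Add(-9, X)))
Function('c')(o) = Mul(Pow(o, -1), Add(-170, o)) (Function('c')(o) = Mul(Add(o, -170), Pow(Add(o, 0), -1)) = Mul(Add(-170, o), Pow(o, -1)) = Mul(Pow(o, -1), Add(-170, o)))
Add(Function('c')(Pow(Add(-103, Function('w')(-4, -9)), Rational(1, 2))), Mul(-1, -2153)) = Add(Mul(Pow(Pow(Add(-103, Mul(Pow(Add(7, -4), -1), Add(-9, -9))), Rational(1, 2)), -1), Add(-170, Pow(Add(-103, Mul(Pow(Add(7, -4), -1), Add(-9, -9))), Rational(1, 2)))), Mul(-1, -2153)) = Add(Mul(Pow(Pow(Add(-103, Mul(Pow(3, -1), -18)), Rational(1, 2)), -1), Add(-170, Pow(Add(-103, Mul(Pow(3, -1), -18)), Rational(1, 2)))), 2153) = Add(Mul(Pow(Pow(Add(-103, Mul(Rational(1, 3), -18)), Rational(1, 2)), -1), Add(-170, Pow(Add(-103, Mul(Rational(1, 3), -18)), Rational(1, 2)))), 2153) = Add(Mul(Pow(Pow(Add(-103, -6), Rational(1, 2)), -1), Add(-170, Pow(Add(-103, -6), Rational(1, 2)))), 2153) = Add(Mul(Pow(Pow(-109, Rational(1, 2)), -1), Add(-170, Pow(-109, Rational(1, 2)))), 2153) = Add(Mul(Pow(Mul(I, Pow(109, Rational(1, 2))), -1), Add(-170, Mul(I, Pow(109, Rational(1, 2))))), 2153) = Add(Mul(Mul(Rational(-1, 109), I, Pow(109, Rational(1, 2))), Add(-170, Mul(I, Pow(109, Rational(1, 2))))), 2153) = Add(Mul(Rational(-1, 109), I, Pow(109, Rational(1, 2)), Add(-170, Mul(I, Pow(109, Rational(1, 2))))), 2153) = Add(2153, Mul(Rational(-1, 109), I, Pow(109, Rational(1, 2)), Add(-170, Mul(I, Pow(109, Rational(1, 2))))))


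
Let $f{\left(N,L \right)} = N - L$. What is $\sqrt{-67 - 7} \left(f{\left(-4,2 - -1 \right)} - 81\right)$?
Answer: $- 88 i \sqrt{74} \approx - 757.0 i$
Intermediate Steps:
$\sqrt{-67 - 7} \left(f{\left(-4,2 - -1 \right)} - 81\right) = \sqrt{-67 - 7} \left(\left(-4 - \left(2 - -1\right)\right) - 81\right) = \sqrt{-74} \left(\left(-4 - \left(2 + 1\right)\right) - 81\right) = i \sqrt{74} \left(\left(-4 - 3\right) - 81\right) = i \sqrt{74} \left(-7 - 81\right) = i \sqrt{74} \left(-88\right) = - 88 i \sqrt{74}$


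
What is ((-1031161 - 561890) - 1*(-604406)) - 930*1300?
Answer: -2197645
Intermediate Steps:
((-1031161 - 561890) - 1*(-604406)) - 930*1300 = (-1593051 + 604406) - 1209000 = -988645 - 1209000 = -2197645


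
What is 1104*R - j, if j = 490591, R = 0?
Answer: -490591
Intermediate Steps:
1104*R - j = 1104*0 - 1*490591 = 0 - 490591 = -490591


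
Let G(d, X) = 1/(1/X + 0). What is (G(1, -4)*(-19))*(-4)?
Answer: -304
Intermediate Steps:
G(d, X) = X (G(d, X) = 1/(1/X) = X)
(G(1, -4)*(-19))*(-4) = -4*(-19)*(-4) = 76*(-4) = -304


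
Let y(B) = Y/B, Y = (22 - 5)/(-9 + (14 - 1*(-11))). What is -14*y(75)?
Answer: -119/600 ≈ -0.19833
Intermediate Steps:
Y = 17/16 (Y = 17/(-9 + (14 + 11)) = 17/(-9 + 25) = 17/16 ≈ 1.0625)
y(B) = 17/(16*B)
-14*y(75) = -119/(8*75) = -14*17/1200 = -119/600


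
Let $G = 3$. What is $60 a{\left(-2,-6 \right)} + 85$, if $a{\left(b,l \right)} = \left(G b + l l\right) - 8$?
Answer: $1405$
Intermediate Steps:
$a{\left(b,l \right)} = -8 + l^{2} + 3 b$ ($a{\left(b,l \right)} = \left(3 b + l l\right) - 8 = \left(3 b + l^{2}\right) - 8 = \left(l^{2} + 3 b\right) - 8 = -8 + l^{2} + 3 b$)
$60 a{\left(-2,-6 \right)} + 85 = 60 \left(-8 + \left(-6\right)^{2} + 3 \left(-2\right)\right) + 85 = 60 \left(-8 + 36 - 6\right) + 85 = 60 \cdot 22 + 85 = 1320 + 85 = 1405$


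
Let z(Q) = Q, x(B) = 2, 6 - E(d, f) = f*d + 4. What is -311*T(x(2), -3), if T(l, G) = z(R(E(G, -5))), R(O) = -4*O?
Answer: -16172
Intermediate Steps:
E(d, f) = 2 - d*f (E(d, f) = 6 - (f*d + 4) = 6 - (d*f + 4) = 6 - (4 + d*f) = 6 + (-4 - d*f) = 2 - d*f)
T(l, G) = -8 - 20*G (T(l, G) = -4*(2 - 1*G*(-5)) = -4*(2 + 5*G) = -8 - 20*G)
-311*T(x(2), -3) = -311*(-8 - 20*(-3)) = -311*(-8 + 60) = -311*52 = -16172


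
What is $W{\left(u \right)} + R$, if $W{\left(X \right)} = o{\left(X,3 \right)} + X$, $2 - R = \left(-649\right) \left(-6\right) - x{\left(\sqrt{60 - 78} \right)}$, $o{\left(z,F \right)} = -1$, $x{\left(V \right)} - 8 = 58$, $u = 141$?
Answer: $-3686$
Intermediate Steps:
$x{\left(V \right)} = 66$ ($x{\left(V \right)} = 8 + 58 = 66$)
$R = -3826$ ($R = 2 - \left(\left(-649\right) \left(-6\right) - 66\right) = 2 - \left(3894 - 66\right) = 2 - 3828 = -3826$)
$W{\left(X \right)} = -1 + X$
$W{\left(u \right)} + R = \left(-1 + 141\right) - 3826 = 140 - 3826 = -3686$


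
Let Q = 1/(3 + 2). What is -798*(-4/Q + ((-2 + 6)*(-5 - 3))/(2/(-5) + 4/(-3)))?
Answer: 15960/13 ≈ 1227.7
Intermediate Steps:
Q = ⅕ (Q = 1/5 = ⅕ ≈ 0.20000)
-798*(-4/Q + ((-2 + 6)*(-5 - 3))/(2/(-5) + 4/(-3))) = -798*(-4/⅕ + ((-2 + 6)*(-5 - 3))/(2/(-5) + 4/(-3))) = -798*(-4*5 + (4*(-8))/(2*(-⅕) + 4*(-⅓))) = -798*(-20 - 32/(-⅖ - 4/3)) = -798*(-20 - 32/(-26/15)) = -798*(-20 - 32*(-15/26)) = -798*(-20 + 240/13) = -798*(-20/13) = 15960/13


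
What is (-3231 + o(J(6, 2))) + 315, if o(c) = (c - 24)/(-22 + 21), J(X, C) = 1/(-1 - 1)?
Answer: -5783/2 ≈ -2891.5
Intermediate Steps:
J(X, C) = -1/2 (J(X, C) = 1/(-2) = -1/2)
o(c) = 24 - c (o(c) = (-24 + c)/(-1) = (-24 + c)*(-1) = 24 - c)
(-3231 + o(J(6, 2))) + 315 = (-3231 + (24 - 1*(-1/2))) + 315 = (-3231 + (24 + 1/2)) + 315 = (-3231 + 49/2) + 315 = -6413/2 + 315 = -5783/2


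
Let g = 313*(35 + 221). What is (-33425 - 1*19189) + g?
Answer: 27514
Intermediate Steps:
g = 80128 (g = 313*256 = 80128)
(-33425 - 1*19189) + g = (-33425 - 1*19189) + 80128 = (-33425 - 19189) + 80128 = -52614 + 80128 = 27514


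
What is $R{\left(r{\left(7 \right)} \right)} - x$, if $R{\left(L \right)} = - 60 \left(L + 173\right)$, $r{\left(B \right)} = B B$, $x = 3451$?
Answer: $-16771$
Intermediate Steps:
$r{\left(B \right)} = B^{2}$
$R{\left(L \right)} = -10380 - 60 L$ ($R{\left(L \right)} = - 60 \left(173 + L\right) = -10380 - 60 L$)
$R{\left(r{\left(7 \right)} \right)} - x = \left(-10380 - 60 \cdot 7^{2}\right) - 3451 = \left(-10380 - 2940\right) - 3451 = -13320 - 3451 = -16771$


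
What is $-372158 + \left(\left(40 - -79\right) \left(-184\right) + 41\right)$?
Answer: $-394013$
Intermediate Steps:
$-372158 + \left(\left(40 - -79\right) \left(-184\right) + 41\right) = -372158 + \left(\left(40 + 79\right) \left(-184\right) + 41\right) = -372158 + \left(119 \left(-184\right) + 41\right) = -372158 + \left(-21896 + 41\right) = -372158 - 21855 = -394013$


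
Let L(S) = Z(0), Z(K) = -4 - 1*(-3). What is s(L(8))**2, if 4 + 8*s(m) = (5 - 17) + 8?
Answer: 1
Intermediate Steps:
Z(K) = -1 (Z(K) = -4 + 3 = -1)
L(S) = -1
s(m) = -1 (s(m) = -1/2 + ((5 - 17) + 8)/8 = -1/2 + (-12 + 8)/8 = -1/2 + (1/8)*(-4) = -1/2 - 1/2 = -1)
s(L(8))**2 = (-1)**2 = 1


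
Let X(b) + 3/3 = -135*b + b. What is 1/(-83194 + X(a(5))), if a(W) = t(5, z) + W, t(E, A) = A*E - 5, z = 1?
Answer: -1/83865 ≈ -1.1924e-5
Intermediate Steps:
t(E, A) = -5 + A*E
a(W) = W (a(W) = (-5 + 1*5) + W = (-5 + 5) + W = 0 + W = W)
X(b) = -1 - 134*b (X(b) = -1 + (-135*b + b) = -1 - 134*b)
1/(-83194 + X(a(5))) = 1/(-83194 + (-1 - 134*5)) = 1/(-83194 + (-1 - 670)) = 1/(-83194 - 671) = 1/(-83865) = -1/83865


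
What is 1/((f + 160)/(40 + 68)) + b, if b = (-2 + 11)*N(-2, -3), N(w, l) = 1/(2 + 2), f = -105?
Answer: 927/220 ≈ 4.2136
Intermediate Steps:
N(w, l) = ¼ (N(w, l) = 1/4 = ¼)
b = 9/4 (b = (-2 + 11)*(¼) = 9*(¼) = 9/4 ≈ 2.2500)
1/((f + 160)/(40 + 68)) + b = 1/((-105 + 160)/(40 + 68)) + 9/4 = 1/(55/108) + 9/4 = 108/55 + 9/4 = 927/220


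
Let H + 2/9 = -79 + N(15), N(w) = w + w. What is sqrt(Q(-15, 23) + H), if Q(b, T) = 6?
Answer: I*sqrt(389)/3 ≈ 6.5744*I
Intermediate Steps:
N(w) = 2*w
H = -443/9 (H = -2/9 + (-79 + 2*15) = -2/9 + (-79 + 30) = -2/9 - 49 = -443/9 ≈ -49.222)
sqrt(Q(-15, 23) + H) = sqrt(6 - 443/9) = sqrt(-389/9) = I*sqrt(389)/3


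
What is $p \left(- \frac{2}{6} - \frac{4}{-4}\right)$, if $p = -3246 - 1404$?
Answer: $-3100$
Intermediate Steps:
$p = -4650$ ($p = -3246 - 1404 = -4650$)
$p \left(- \frac{2}{6} - \frac{4}{-4}\right) = - 4650 \left(- \frac{2}{6} - \frac{4}{-4}\right) = - 4650 \left(\left(-2\right) \frac{1}{6} - -1\right) = - 4650 \left(- \frac{1}{3} + 1\right) = \left(-4650\right) \frac{2}{3} = -3100$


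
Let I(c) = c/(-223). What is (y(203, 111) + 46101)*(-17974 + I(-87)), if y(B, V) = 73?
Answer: -185070702010/223 ≈ -8.2991e+8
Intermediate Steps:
I(c) = -c/223 (I(c) = c*(-1/223) = -c/223)
(y(203, 111) + 46101)*(-17974 + I(-87)) = (73 + 46101)*(-17974 - 1/223*(-87)) = 46174*(-17974 + 87/223) = 46174*(-4008115/223) = -185070702010/223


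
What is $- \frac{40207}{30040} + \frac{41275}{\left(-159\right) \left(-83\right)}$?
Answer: $\frac{709289221}{396437880} \approx 1.7892$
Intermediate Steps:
$- \frac{40207}{30040} + \frac{41275}{\left(-159\right) \left(-83\right)} = \left(-40207\right) \frac{1}{30040} + \frac{41275}{13197} = - \frac{40207}{30040} + 41275 \cdot \frac{1}{13197} = - \frac{40207}{30040} + \frac{41275}{13197} = \frac{709289221}{396437880}$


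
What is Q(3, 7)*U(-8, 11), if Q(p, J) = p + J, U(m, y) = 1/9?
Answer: 10/9 ≈ 1.1111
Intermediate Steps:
U(m, y) = 1/9
Q(p, J) = J + p
Q(3, 7)*U(-8, 11) = (7 + 3)*(1/9) = 10*(1/9) = 10/9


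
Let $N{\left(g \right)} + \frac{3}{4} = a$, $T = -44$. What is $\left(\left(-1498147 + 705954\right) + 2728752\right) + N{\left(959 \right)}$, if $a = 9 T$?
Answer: $\frac{7744649}{4} \approx 1.9362 \cdot 10^{6}$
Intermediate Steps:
$a = -396$ ($a = 9 \left(-44\right) = -396$)
$N{\left(g \right)} = - \frac{1587}{4}$ ($N{\left(g \right)} = - \frac{3}{4} - 396 = - \frac{1587}{4}$)
$\left(\left(-1498147 + 705954\right) + 2728752\right) + N{\left(959 \right)} = \left(\left(-1498147 + 705954\right) + 2728752\right) - \frac{1587}{4} = \left(-792193 + 2728752\right) - \frac{1587}{4} = 1936559 - \frac{1587}{4} = \frac{7744649}{4}$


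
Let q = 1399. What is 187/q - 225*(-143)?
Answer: 45013012/1399 ≈ 32175.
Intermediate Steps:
187/q - 225*(-143) = 187/1399 - 225*(-143) = 187*(1/1399) + 32175 = 187/1399 + 32175 = 45013012/1399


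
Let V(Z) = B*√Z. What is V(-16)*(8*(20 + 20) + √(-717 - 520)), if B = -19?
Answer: -24320*I + 76*√1237 ≈ 2673.0 - 24320.0*I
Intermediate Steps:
V(Z) = -19*√Z
V(-16)*(8*(20 + 20) + √(-717 - 520)) = (-76*I)*(8*(20 + 20) + √(-717 - 520)) = (-76*I)*(8*40 + √(-1237)) = (-76*I)*(320 + I*√1237) = -76*I*(320 + I*√1237)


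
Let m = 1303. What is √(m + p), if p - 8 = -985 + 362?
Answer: 4*√43 ≈ 26.230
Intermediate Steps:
p = -615 (p = 8 + (-985 + 362) = 8 - 623 = -615)
√(m + p) = √(1303 - 615) = √688 = 4*√43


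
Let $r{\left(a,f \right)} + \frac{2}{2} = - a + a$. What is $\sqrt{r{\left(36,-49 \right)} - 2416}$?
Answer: $i \sqrt{2417} \approx 49.163 i$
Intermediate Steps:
$r{\left(a,f \right)} = -1$ ($r{\left(a,f \right)} = -1 + \left(- a + a\right) = -1 + 0 = -1$)
$\sqrt{r{\left(36,-49 \right)} - 2416} = \sqrt{-1 - 2416} = \sqrt{-2417} = i \sqrt{2417}$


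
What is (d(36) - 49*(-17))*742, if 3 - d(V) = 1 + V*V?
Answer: -342062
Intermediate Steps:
d(V) = 2 - V**2 (d(V) = 3 - (1 + V*V) = 3 - (1 + V**2) = 3 + (-1 - V**2) = 2 - V**2)
(d(36) - 49*(-17))*742 = ((2 - 1*36**2) - 49*(-17))*742 = ((2 - 1*1296) + 833)*742 = ((2 - 1296) + 833)*742 = (-1294 + 833)*742 = -461*742 = -342062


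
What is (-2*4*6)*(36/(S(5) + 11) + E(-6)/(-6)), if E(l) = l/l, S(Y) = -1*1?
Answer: -824/5 ≈ -164.80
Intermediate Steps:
S(Y) = -1
E(l) = 1
(-2*4*6)*(36/(S(5) + 11) + E(-6)/(-6)) = (-2*4*6)*(36/(-1 + 11) + 1/(-6)) = (-8*6)*(36/10 + 1*(-1/6)) = -48*(36*(1/10) - 1/6) = -48*(18/5 - 1/6) = -48*103/30 = -824/5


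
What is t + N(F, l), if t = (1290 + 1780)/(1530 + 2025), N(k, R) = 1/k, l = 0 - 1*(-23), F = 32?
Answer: 20359/22752 ≈ 0.89482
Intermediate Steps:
l = 23 (l = 0 + 23 = 23)
t = 614/711 (t = 3070/3555 = 3070*(1/3555) = 614/711 ≈ 0.86357)
t + N(F, l) = 614/711 + 1/32 = 20359/22752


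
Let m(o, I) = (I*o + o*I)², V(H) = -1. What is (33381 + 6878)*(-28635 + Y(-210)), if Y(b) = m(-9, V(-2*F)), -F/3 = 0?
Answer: -1139772549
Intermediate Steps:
F = 0 (F = -3*0 = 0)
m(o, I) = 4*I²*o² (m(o, I) = (I*o + I*o)² = (2*I*o)² = 4*I²*o²)
Y(b) = 324 (Y(b) = 4*(-1)²*(-9)² = 4*1*81 = 324)
(33381 + 6878)*(-28635 + Y(-210)) = (33381 + 6878)*(-28635 + 324) = 40259*(-28311) = -1139772549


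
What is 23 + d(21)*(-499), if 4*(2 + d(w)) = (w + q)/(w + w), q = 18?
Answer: 50689/56 ≈ 905.16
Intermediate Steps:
d(w) = -2 + (18 + w)/(8*w) (d(w) = -2 + ((w + 18)/(w + w))/4 = -2 + ((18 + w)/((2*w)))/4 = -2 + ((18 + w)*(1/(2*w)))/4 = -2 + ((18 + w)/(2*w))/4 = -2 + (18 + w)/(8*w))
23 + d(21)*(-499) = 23 + ((3/8)*(6 - 5*21)/21)*(-499) = 23 + ((3/8)*(1/21)*(6 - 105))*(-499) = 23 + ((3/8)*(1/21)*(-99))*(-499) = 23 - 99/56*(-499) = 23 + 49401/56 = 50689/56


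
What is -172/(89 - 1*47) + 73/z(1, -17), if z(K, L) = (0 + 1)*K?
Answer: 1447/21 ≈ 68.905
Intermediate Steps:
z(K, L) = K (z(K, L) = 1*K = K)
-172/(89 - 1*47) + 73/z(1, -17) = -172/(89 - 1*47) + 73/1 = -172/(89 - 47) + 73*1 = -172/42 + 73 = -172*1/42 + 73 = -86/21 + 73 = 1447/21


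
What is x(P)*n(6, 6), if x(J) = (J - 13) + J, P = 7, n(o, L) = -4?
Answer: -4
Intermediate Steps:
x(J) = -13 + 2*J (x(J) = (-13 + J) + J = -13 + 2*J)
x(P)*n(6, 6) = (-13 + 2*7)*(-4) = (-13 + 14)*(-4) = 1*(-4) = -4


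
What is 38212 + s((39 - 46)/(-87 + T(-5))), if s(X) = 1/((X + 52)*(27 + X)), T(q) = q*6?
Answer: 736884272161/19284106 ≈ 38212.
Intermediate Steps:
T(q) = 6*q
s(X) = 1/((27 + X)*(52 + X)) (s(X) = 1/((52 + X)*(27 + X)) = 1/((27 + X)*(52 + X)))
38212 + s((39 - 46)/(-87 + T(-5))) = 38212 + 1/(1404 + ((39 - 46)/(-87 + 6*(-5)))**2 + 79*((39 - 46)/(-87 + 6*(-5)))) = 38212 + 1/(1404 + (-7/(-87 - 30))**2 + 79*(-7/(-87 - 30))) = 38212 + 1/(1404 + (-7/(-117))**2 + 79*(-7/(-117))) = 38212 + 1/(1404 + (-7*(-1/117))**2 + 79*(-7*(-1/117))) = 38212 + 1/(1404 + (7/117)**2 + 79*(7/117)) = 38212 + 1/(1404 + 49/13689 + 553/117) = 38212 + 1/(19284106/13689) = 38212 + 13689/19284106 = 736884272161/19284106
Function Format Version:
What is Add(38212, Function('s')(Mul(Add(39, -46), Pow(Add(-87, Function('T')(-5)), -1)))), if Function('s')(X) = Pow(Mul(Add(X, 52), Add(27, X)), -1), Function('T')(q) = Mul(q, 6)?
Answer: Rational(736884272161, 19284106) ≈ 38212.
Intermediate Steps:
Function('T')(q) = Mul(6, q)
Function('s')(X) = Mul(Pow(Add(27, X), -1), Pow(Add(52, X), -1)) (Function('s')(X) = Pow(Mul(Add(52, X), Add(27, X)), -1) = Pow(Mul(Add(27, X), Add(52, X)), -1) = Mul(Pow(Add(27, X), -1), Pow(Add(52, X), -1)))
Add(38212, Function('s')(Mul(Add(39, -46), Pow(Add(-87, Function('T')(-5)), -1)))) = Add(38212, Pow(Add(1404, Pow(Mul(Add(39, -46), Pow(Add(-87, Mul(6, -5)), -1)), 2), Mul(79, Mul(Add(39, -46), Pow(Add(-87, Mul(6, -5)), -1)))), -1)) = Add(38212, Pow(Add(1404, Pow(Mul(-7, Pow(Add(-87, -30), -1)), 2), Mul(79, Mul(-7, Pow(Add(-87, -30), -1)))), -1)) = Add(38212, Pow(Add(1404, Pow(Mul(-7, Pow(-117, -1)), 2), Mul(79, Mul(-7, Pow(-117, -1)))), -1)) = Add(38212, Pow(Add(1404, Pow(Mul(-7, Rational(-1, 117)), 2), Mul(79, Mul(-7, Rational(-1, 117)))), -1)) = Add(38212, Pow(Add(1404, Pow(Rational(7, 117), 2), Mul(79, Rational(7, 117))), -1)) = Add(38212, Pow(Add(1404, Rational(49, 13689), Rational(553, 117)), -1)) = Add(38212, Pow(Rational(19284106, 13689), -1)) = Add(38212, Rational(13689, 19284106)) = Rational(736884272161, 19284106)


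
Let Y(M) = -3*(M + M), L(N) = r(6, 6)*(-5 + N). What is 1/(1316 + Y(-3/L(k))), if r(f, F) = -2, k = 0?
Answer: 5/6589 ≈ 0.00075884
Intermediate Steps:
L(N) = 10 - 2*N (L(N) = -2*(-5 + N) = 10 - 2*N)
Y(M) = -6*M
1/(1316 + Y(-3/L(k))) = 1/(1316 - (-18)/(10 - 2*0)) = 1/(1316 - (-18)/(10 + 0)) = 1/(1316 - (-18)/10) = 1/(1316 - 6*(-3/10)) = 1/(1316 + 9/5) = 1/(6589/5) = 5/6589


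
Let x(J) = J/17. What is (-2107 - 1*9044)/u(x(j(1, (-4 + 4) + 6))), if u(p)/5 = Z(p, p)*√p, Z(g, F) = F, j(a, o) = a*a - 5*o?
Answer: -189567*I*√493/4205 ≈ -1001.0*I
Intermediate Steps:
j(a, o) = a² - 5*o
x(J) = J/17 (x(J) = J*(1/17) = J/17)
u(p) = 5*p^(3/2) (u(p) = 5*(p*√p) = 5*p^(3/2))
(-2107 - 1*9044)/u(x(j(1, (-4 + 4) + 6))) = (-2107 - 1*9044)/((5*((1² - 5*((-4 + 4) + 6))/17)^(3/2))) = (-2107 - 9044)/((5*((1 - 5*(0 + 6))/17)^(3/2))) = -11151*17*√17/(5*(1 - 5*6)^(3/2)) = -11151*17*√17/(5*(1 - 30)^(3/2)) = -11151*17*I*√493/4205 = -189567*I*√493/4205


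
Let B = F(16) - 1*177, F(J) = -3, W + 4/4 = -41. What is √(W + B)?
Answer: I*√222 ≈ 14.9*I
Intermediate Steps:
W = -42 (W = -1 - 41 = -42)
B = -180 (B = -3 - 1*177 = -3 - 177 = -180)
√(W + B) = √(-42 - 180) = √(-222) = I*√222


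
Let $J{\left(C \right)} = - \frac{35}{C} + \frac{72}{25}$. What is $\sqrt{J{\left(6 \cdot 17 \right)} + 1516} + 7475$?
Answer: $7475 + \frac{\sqrt{394971438}}{510} \approx 7514.0$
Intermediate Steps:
$J{\left(C \right)} = \frac{72}{25} - \frac{35}{C}$ ($J{\left(C \right)} = - \frac{35}{C} + 72 \cdot \frac{1}{25} = - \frac{35}{C} + \frac{72}{25} = \frac{72}{25} - \frac{35}{C}$)
$\sqrt{J{\left(6 \cdot 17 \right)} + 1516} + 7475 = \sqrt{\left(\frac{72}{25} - \frac{35}{6 \cdot 17}\right) + 1516} + 7475 = \sqrt{\left(\frac{72}{25} - \frac{35}{102}\right) + 1516} + 7475 = \sqrt{\frac{6469}{2550} + 1516} + 7475 = \sqrt{\frac{3872269}{2550}} + 7475 = \frac{\sqrt{394971438}}{510} + 7475 = 7475 + \frac{\sqrt{394971438}}{510}$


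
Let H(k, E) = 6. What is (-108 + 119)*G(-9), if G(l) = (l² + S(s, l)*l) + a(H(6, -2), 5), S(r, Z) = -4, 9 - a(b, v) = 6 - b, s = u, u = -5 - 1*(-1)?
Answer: 1386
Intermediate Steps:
u = -4 (u = -5 + 1 = -4)
s = -4
a(b, v) = 3 + b (a(b, v) = 9 - (6 - b) = 9 + (-6 + b) = 3 + b)
G(l) = 9 + l² - 4*l (G(l) = (l² - 4*l) + (3 + 6) = (l² - 4*l) + 9 = 9 + l² - 4*l)
(-108 + 119)*G(-9) = (-108 + 119)*(9 + (-9)² - 4*(-9)) = 11*(9 + 81 + 36) = 11*126 = 1386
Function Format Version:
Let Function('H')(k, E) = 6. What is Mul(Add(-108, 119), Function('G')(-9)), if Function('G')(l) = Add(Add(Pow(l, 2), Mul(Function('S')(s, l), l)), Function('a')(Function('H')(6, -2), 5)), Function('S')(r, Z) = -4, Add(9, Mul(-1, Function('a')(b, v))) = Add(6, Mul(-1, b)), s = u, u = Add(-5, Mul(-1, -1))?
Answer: 1386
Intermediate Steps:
u = -4 (u = Add(-5, 1) = -4)
s = -4
Function('a')(b, v) = Add(3, b) (Function('a')(b, v) = Add(9, Mul(-1, Add(6, Mul(-1, b)))) = Add(9, Add(-6, b)) = Add(3, b))
Function('G')(l) = Add(9, Pow(l, 2), Mul(-4, l)) (Function('G')(l) = Add(Add(Pow(l, 2), Mul(-4, l)), Add(3, 6)) = Add(Add(Pow(l, 2), Mul(-4, l)), 9) = Add(9, Pow(l, 2), Mul(-4, l)))
Mul(Add(-108, 119), Function('G')(-9)) = Mul(Add(-108, 119), Add(9, Pow(-9, 2), Mul(-4, -9))) = Mul(11, Add(9, 81, 36)) = Mul(11, 126) = 1386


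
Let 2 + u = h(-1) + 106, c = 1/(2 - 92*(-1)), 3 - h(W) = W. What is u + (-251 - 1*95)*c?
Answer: 4903/47 ≈ 104.32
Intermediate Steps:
h(W) = 3 - W
c = 1/94 (c = 1/(2 + 92) = 1/94 ≈ 0.010638)
u = 108 (u = -2 + ((3 - 1*(-1)) + 106) = -2 + ((3 + 1) + 106) = -2 + (4 + 106) = -2 + 110 = 108)
u + (-251 - 1*95)*c = 108 + (-251 - 1*95)*(1/94) = 108 + (-251 - 95)*(1/94) = 108 - 346*1/94 = 108 - 173/47 = 4903/47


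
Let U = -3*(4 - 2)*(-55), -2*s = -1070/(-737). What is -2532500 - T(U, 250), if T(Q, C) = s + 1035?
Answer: -1867214760/737 ≈ -2.5335e+6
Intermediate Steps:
s = -535/737 (s = -(-535)/(-737) = -(-535)*(-1)/737 = -1/2*1070/737 = -535/737 ≈ -0.72592)
U = 330 (U = -3*2*(-55) = -6*(-55) = 330)
T(Q, C) = 762260/737 (T(Q, C) = -535/737 + 1035 = 762260/737)
-2532500 - T(U, 250) = -2532500 - 1*762260/737 = -2532500 - 762260/737 = -1867214760/737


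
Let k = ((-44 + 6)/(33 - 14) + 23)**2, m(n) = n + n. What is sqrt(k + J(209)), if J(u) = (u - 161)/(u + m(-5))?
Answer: sqrt(17473593)/199 ≈ 21.006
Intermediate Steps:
m(n) = 2*n
J(u) = (-161 + u)/(-10 + u) (J(u) = (u - 161)/(u + 2*(-5)) = (-161 + u)/(u - 10) = (-161 + u)/(-10 + u))
k = 441 (k = (-38/19 + 23)**2 = (-38*1/19 + 23)**2 = (-2 + 23)**2 = 21**2 = 441)
sqrt(k + J(209)) = sqrt(441 + (-161 + 209)/(-10 + 209)) = sqrt(441 + 48/199) = sqrt(87807/199) = sqrt(17473593)/199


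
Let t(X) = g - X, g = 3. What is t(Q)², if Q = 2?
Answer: 1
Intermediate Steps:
t(X) = 3 - X
t(Q)² = (3 - 1*2)² = (3 - 2)² = 1² = 1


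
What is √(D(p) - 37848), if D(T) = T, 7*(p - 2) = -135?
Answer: I*√1855399/7 ≈ 194.59*I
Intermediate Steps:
p = -121/7 (p = 2 + (⅐)*(-135) = 2 - 135/7 = -121/7 ≈ -17.286)
√(D(p) - 37848) = √(-121/7 - 37848) = √(-265057/7) = I*√1855399/7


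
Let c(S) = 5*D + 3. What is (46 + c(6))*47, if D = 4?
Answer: 3243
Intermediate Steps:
c(S) = 23 (c(S) = 5*4 + 3 = 20 + 3 = 23)
(46 + c(6))*47 = (46 + 23)*47 = 69*47 = 3243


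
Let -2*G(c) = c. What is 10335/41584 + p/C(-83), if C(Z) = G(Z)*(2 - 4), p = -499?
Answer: 21608221/3451472 ≈ 6.2606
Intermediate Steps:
G(c) = -c/2
C(Z) = Z (C(Z) = (-Z/2)*(2 - 4) = -Z/2*(-2) = Z)
10335/41584 + p/C(-83) = 10335/41584 - 499/(-83) = 10335*(1/41584) - 499*(-1/83) = 10335/41584 + 499/83 = 21608221/3451472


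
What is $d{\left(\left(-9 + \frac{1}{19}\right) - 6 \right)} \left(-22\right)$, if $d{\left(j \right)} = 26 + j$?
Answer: $- \frac{4620}{19} \approx -243.16$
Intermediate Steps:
$d{\left(\left(-9 + \frac{1}{19}\right) - 6 \right)} \left(-22\right) = \left(26 - \left(15 - \frac{1}{19}\right)\right) \left(-22\right) = \left(26 + \left(\left(-9 + \frac{1}{19}\right) - 6\right)\right) \left(-22\right) = \left(26 - \frac{284}{19}\right) \left(-22\right) = \frac{210}{19} \left(-22\right) = - \frac{4620}{19}$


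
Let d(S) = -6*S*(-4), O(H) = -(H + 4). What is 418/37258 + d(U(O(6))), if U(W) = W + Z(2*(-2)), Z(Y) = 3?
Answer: -3129463/18629 ≈ -167.99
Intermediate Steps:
O(H) = -4 - H (O(H) = -(4 + H) = -4 - H)
U(W) = 3 + W (U(W) = W + 3 = 3 + W)
d(S) = 24*S
418/37258 + d(U(O(6))) = 418/37258 + 24*(3 + (-4 - 1*6)) = 418*(1/37258) + 24*(3 + (-4 - 6)) = 209/18629 + 24*(3 - 10) = 209/18629 + 24*(-7) = 209/18629 - 168 = -3129463/18629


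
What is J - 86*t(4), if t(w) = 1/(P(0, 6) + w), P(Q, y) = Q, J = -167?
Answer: -377/2 ≈ -188.50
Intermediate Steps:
t(w) = 1/w (t(w) = 1/(0 + w) = 1/w)
J - 86*t(4) = -167 - 86/4 = -167 - 86*1/4 = -167 - 43/2 = -377/2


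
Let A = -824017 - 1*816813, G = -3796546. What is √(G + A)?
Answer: 8*I*√84959 ≈ 2331.8*I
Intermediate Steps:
A = -1640830 (A = -824017 - 816813 = -1640830)
√(G + A) = √(-3796546 - 1640830) = √(-5437376) = 8*I*√84959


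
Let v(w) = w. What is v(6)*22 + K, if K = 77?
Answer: 209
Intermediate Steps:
v(6)*22 + K = 6*22 + 77 = 132 + 77 = 209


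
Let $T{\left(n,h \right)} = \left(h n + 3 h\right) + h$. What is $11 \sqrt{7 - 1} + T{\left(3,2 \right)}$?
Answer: $14 + 11 \sqrt{6} \approx 40.944$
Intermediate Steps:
$T{\left(n,h \right)} = 4 h + h n$ ($T{\left(n,h \right)} = \left(3 h + h n\right) + h = 4 h + h n$)
$11 \sqrt{7 - 1} + T{\left(3,2 \right)} = 11 \sqrt{7 - 1} + 2 \left(4 + 3\right) = 11 \sqrt{6} + 2 \cdot 7 = 11 \sqrt{6} + 14 = 14 + 11 \sqrt{6}$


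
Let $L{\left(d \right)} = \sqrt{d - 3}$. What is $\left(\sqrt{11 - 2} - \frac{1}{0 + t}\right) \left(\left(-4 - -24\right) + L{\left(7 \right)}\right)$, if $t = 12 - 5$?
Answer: $\frac{440}{7} \approx 62.857$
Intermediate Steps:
$L{\left(d \right)} = \sqrt{-3 + d}$
$t = 7$ ($t = 12 - 5 = 7$)
$\left(\sqrt{11 - 2} - \frac{1}{0 + t}\right) \left(\left(-4 - -24\right) + L{\left(7 \right)}\right) = \left(\sqrt{11 - 2} - \frac{1}{0 + 7}\right) \left(\left(-4 - -24\right) + \sqrt{-3 + 7}\right) = \left(\sqrt{9} - \frac{1}{7}\right) \left(\left(-4 + 24\right) + \sqrt{4}\right) = \left(3 - \frac{1}{7}\right) \left(20 + 2\right) = \left(3 - \frac{1}{7}\right) 22 = \frac{20}{7} \cdot 22 = \frac{440}{7}$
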